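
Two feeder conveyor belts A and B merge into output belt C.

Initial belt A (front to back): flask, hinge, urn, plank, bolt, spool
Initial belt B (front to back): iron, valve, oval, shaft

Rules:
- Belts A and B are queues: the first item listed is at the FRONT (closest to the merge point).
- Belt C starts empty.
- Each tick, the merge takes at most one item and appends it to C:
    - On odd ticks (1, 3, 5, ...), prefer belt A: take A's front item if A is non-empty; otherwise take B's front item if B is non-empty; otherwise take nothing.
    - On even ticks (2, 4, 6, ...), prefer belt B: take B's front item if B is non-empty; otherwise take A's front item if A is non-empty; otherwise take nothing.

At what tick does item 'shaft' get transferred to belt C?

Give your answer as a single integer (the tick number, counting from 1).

Answer: 8

Derivation:
Tick 1: prefer A, take flask from A; A=[hinge,urn,plank,bolt,spool] B=[iron,valve,oval,shaft] C=[flask]
Tick 2: prefer B, take iron from B; A=[hinge,urn,plank,bolt,spool] B=[valve,oval,shaft] C=[flask,iron]
Tick 3: prefer A, take hinge from A; A=[urn,plank,bolt,spool] B=[valve,oval,shaft] C=[flask,iron,hinge]
Tick 4: prefer B, take valve from B; A=[urn,plank,bolt,spool] B=[oval,shaft] C=[flask,iron,hinge,valve]
Tick 5: prefer A, take urn from A; A=[plank,bolt,spool] B=[oval,shaft] C=[flask,iron,hinge,valve,urn]
Tick 6: prefer B, take oval from B; A=[plank,bolt,spool] B=[shaft] C=[flask,iron,hinge,valve,urn,oval]
Tick 7: prefer A, take plank from A; A=[bolt,spool] B=[shaft] C=[flask,iron,hinge,valve,urn,oval,plank]
Tick 8: prefer B, take shaft from B; A=[bolt,spool] B=[-] C=[flask,iron,hinge,valve,urn,oval,plank,shaft]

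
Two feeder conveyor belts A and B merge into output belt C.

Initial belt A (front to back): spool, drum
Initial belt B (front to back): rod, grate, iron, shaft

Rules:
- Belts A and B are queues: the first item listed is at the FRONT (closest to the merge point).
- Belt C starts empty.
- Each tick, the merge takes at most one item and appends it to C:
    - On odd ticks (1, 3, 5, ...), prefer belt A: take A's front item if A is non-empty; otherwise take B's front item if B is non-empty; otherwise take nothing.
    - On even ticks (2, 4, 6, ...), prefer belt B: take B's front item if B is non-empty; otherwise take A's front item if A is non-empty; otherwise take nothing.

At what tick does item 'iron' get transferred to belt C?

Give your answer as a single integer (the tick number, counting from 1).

Answer: 5

Derivation:
Tick 1: prefer A, take spool from A; A=[drum] B=[rod,grate,iron,shaft] C=[spool]
Tick 2: prefer B, take rod from B; A=[drum] B=[grate,iron,shaft] C=[spool,rod]
Tick 3: prefer A, take drum from A; A=[-] B=[grate,iron,shaft] C=[spool,rod,drum]
Tick 4: prefer B, take grate from B; A=[-] B=[iron,shaft] C=[spool,rod,drum,grate]
Tick 5: prefer A, take iron from B; A=[-] B=[shaft] C=[spool,rod,drum,grate,iron]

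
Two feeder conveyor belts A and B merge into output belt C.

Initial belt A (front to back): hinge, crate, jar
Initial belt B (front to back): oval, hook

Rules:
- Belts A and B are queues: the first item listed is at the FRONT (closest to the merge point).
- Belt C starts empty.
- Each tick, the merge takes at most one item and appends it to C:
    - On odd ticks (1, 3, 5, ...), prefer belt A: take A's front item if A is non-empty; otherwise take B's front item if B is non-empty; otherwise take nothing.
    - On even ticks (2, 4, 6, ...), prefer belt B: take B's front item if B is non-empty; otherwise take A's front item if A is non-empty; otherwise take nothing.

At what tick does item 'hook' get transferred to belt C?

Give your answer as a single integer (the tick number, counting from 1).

Answer: 4

Derivation:
Tick 1: prefer A, take hinge from A; A=[crate,jar] B=[oval,hook] C=[hinge]
Tick 2: prefer B, take oval from B; A=[crate,jar] B=[hook] C=[hinge,oval]
Tick 3: prefer A, take crate from A; A=[jar] B=[hook] C=[hinge,oval,crate]
Tick 4: prefer B, take hook from B; A=[jar] B=[-] C=[hinge,oval,crate,hook]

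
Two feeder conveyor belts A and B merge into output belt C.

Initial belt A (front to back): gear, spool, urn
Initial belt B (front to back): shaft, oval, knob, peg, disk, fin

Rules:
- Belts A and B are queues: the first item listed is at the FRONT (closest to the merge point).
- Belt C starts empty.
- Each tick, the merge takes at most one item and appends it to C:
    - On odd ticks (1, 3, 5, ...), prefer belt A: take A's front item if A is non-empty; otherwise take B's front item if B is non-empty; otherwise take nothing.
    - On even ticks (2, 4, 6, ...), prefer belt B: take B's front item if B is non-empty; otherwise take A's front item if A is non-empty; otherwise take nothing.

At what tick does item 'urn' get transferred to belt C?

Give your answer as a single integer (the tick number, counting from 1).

Tick 1: prefer A, take gear from A; A=[spool,urn] B=[shaft,oval,knob,peg,disk,fin] C=[gear]
Tick 2: prefer B, take shaft from B; A=[spool,urn] B=[oval,knob,peg,disk,fin] C=[gear,shaft]
Tick 3: prefer A, take spool from A; A=[urn] B=[oval,knob,peg,disk,fin] C=[gear,shaft,spool]
Tick 4: prefer B, take oval from B; A=[urn] B=[knob,peg,disk,fin] C=[gear,shaft,spool,oval]
Tick 5: prefer A, take urn from A; A=[-] B=[knob,peg,disk,fin] C=[gear,shaft,spool,oval,urn]

Answer: 5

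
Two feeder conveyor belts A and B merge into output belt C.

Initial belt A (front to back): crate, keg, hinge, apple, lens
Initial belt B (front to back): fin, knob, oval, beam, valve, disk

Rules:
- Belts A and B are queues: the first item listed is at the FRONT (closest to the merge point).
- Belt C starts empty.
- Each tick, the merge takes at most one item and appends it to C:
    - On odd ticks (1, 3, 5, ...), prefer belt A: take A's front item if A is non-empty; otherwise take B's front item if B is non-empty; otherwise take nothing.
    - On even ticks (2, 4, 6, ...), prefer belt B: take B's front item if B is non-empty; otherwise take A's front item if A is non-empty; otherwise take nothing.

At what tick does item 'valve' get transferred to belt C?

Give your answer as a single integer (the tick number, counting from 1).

Tick 1: prefer A, take crate from A; A=[keg,hinge,apple,lens] B=[fin,knob,oval,beam,valve,disk] C=[crate]
Tick 2: prefer B, take fin from B; A=[keg,hinge,apple,lens] B=[knob,oval,beam,valve,disk] C=[crate,fin]
Tick 3: prefer A, take keg from A; A=[hinge,apple,lens] B=[knob,oval,beam,valve,disk] C=[crate,fin,keg]
Tick 4: prefer B, take knob from B; A=[hinge,apple,lens] B=[oval,beam,valve,disk] C=[crate,fin,keg,knob]
Tick 5: prefer A, take hinge from A; A=[apple,lens] B=[oval,beam,valve,disk] C=[crate,fin,keg,knob,hinge]
Tick 6: prefer B, take oval from B; A=[apple,lens] B=[beam,valve,disk] C=[crate,fin,keg,knob,hinge,oval]
Tick 7: prefer A, take apple from A; A=[lens] B=[beam,valve,disk] C=[crate,fin,keg,knob,hinge,oval,apple]
Tick 8: prefer B, take beam from B; A=[lens] B=[valve,disk] C=[crate,fin,keg,knob,hinge,oval,apple,beam]
Tick 9: prefer A, take lens from A; A=[-] B=[valve,disk] C=[crate,fin,keg,knob,hinge,oval,apple,beam,lens]
Tick 10: prefer B, take valve from B; A=[-] B=[disk] C=[crate,fin,keg,knob,hinge,oval,apple,beam,lens,valve]

Answer: 10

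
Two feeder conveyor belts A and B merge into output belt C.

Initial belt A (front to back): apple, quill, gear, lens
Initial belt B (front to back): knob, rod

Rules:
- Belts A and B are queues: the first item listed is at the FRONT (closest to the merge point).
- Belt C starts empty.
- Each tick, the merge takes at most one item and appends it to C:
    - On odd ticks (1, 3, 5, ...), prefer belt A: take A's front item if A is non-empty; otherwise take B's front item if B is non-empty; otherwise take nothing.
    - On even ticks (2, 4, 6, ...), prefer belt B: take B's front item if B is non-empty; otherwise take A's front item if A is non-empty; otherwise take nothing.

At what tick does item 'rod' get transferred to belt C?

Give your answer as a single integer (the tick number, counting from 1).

Tick 1: prefer A, take apple from A; A=[quill,gear,lens] B=[knob,rod] C=[apple]
Tick 2: prefer B, take knob from B; A=[quill,gear,lens] B=[rod] C=[apple,knob]
Tick 3: prefer A, take quill from A; A=[gear,lens] B=[rod] C=[apple,knob,quill]
Tick 4: prefer B, take rod from B; A=[gear,lens] B=[-] C=[apple,knob,quill,rod]

Answer: 4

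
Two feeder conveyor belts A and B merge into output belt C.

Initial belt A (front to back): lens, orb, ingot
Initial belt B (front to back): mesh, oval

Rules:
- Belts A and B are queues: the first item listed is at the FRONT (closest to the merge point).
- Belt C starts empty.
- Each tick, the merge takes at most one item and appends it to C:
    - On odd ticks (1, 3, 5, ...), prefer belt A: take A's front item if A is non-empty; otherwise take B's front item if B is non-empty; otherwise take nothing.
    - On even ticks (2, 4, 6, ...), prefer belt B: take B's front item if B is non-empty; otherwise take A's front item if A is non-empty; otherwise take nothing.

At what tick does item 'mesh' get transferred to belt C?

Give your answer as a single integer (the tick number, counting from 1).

Tick 1: prefer A, take lens from A; A=[orb,ingot] B=[mesh,oval] C=[lens]
Tick 2: prefer B, take mesh from B; A=[orb,ingot] B=[oval] C=[lens,mesh]

Answer: 2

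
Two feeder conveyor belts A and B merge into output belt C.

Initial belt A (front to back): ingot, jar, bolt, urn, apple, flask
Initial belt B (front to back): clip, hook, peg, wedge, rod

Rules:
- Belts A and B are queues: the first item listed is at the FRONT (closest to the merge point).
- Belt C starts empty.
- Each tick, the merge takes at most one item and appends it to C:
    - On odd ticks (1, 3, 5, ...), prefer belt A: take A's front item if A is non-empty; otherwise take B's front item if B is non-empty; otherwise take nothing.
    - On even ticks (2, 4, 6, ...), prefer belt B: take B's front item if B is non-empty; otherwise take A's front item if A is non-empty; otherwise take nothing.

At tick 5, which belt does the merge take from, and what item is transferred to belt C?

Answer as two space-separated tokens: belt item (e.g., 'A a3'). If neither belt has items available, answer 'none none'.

Tick 1: prefer A, take ingot from A; A=[jar,bolt,urn,apple,flask] B=[clip,hook,peg,wedge,rod] C=[ingot]
Tick 2: prefer B, take clip from B; A=[jar,bolt,urn,apple,flask] B=[hook,peg,wedge,rod] C=[ingot,clip]
Tick 3: prefer A, take jar from A; A=[bolt,urn,apple,flask] B=[hook,peg,wedge,rod] C=[ingot,clip,jar]
Tick 4: prefer B, take hook from B; A=[bolt,urn,apple,flask] B=[peg,wedge,rod] C=[ingot,clip,jar,hook]
Tick 5: prefer A, take bolt from A; A=[urn,apple,flask] B=[peg,wedge,rod] C=[ingot,clip,jar,hook,bolt]

Answer: A bolt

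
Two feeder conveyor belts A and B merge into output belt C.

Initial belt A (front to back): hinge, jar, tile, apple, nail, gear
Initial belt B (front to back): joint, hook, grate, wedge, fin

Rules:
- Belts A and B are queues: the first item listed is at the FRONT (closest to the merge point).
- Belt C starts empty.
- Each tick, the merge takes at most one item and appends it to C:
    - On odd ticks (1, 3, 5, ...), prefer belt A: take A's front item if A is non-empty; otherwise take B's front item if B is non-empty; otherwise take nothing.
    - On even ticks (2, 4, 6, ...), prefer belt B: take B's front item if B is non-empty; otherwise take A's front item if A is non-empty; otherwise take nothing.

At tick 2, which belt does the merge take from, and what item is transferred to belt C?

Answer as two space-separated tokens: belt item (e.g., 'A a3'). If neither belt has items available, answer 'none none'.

Answer: B joint

Derivation:
Tick 1: prefer A, take hinge from A; A=[jar,tile,apple,nail,gear] B=[joint,hook,grate,wedge,fin] C=[hinge]
Tick 2: prefer B, take joint from B; A=[jar,tile,apple,nail,gear] B=[hook,grate,wedge,fin] C=[hinge,joint]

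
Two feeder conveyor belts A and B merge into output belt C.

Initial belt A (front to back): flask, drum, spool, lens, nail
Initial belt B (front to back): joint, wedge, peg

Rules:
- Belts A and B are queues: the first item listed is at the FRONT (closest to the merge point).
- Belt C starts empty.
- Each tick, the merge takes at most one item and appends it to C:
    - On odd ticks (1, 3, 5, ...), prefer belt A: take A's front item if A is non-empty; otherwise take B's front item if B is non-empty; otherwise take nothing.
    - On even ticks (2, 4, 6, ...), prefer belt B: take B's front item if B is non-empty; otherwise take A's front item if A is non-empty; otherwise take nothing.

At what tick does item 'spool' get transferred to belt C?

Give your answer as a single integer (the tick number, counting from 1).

Answer: 5

Derivation:
Tick 1: prefer A, take flask from A; A=[drum,spool,lens,nail] B=[joint,wedge,peg] C=[flask]
Tick 2: prefer B, take joint from B; A=[drum,spool,lens,nail] B=[wedge,peg] C=[flask,joint]
Tick 3: prefer A, take drum from A; A=[spool,lens,nail] B=[wedge,peg] C=[flask,joint,drum]
Tick 4: prefer B, take wedge from B; A=[spool,lens,nail] B=[peg] C=[flask,joint,drum,wedge]
Tick 5: prefer A, take spool from A; A=[lens,nail] B=[peg] C=[flask,joint,drum,wedge,spool]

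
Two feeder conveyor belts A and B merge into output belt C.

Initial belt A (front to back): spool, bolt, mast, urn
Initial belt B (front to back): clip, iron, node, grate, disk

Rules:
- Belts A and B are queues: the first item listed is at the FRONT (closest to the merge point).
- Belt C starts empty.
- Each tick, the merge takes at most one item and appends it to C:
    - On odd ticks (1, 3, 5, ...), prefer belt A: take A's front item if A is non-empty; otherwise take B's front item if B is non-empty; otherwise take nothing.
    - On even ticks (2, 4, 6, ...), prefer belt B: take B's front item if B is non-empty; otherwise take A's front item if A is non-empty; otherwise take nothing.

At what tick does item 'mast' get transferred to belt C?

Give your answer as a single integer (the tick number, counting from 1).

Answer: 5

Derivation:
Tick 1: prefer A, take spool from A; A=[bolt,mast,urn] B=[clip,iron,node,grate,disk] C=[spool]
Tick 2: prefer B, take clip from B; A=[bolt,mast,urn] B=[iron,node,grate,disk] C=[spool,clip]
Tick 3: prefer A, take bolt from A; A=[mast,urn] B=[iron,node,grate,disk] C=[spool,clip,bolt]
Tick 4: prefer B, take iron from B; A=[mast,urn] B=[node,grate,disk] C=[spool,clip,bolt,iron]
Tick 5: prefer A, take mast from A; A=[urn] B=[node,grate,disk] C=[spool,clip,bolt,iron,mast]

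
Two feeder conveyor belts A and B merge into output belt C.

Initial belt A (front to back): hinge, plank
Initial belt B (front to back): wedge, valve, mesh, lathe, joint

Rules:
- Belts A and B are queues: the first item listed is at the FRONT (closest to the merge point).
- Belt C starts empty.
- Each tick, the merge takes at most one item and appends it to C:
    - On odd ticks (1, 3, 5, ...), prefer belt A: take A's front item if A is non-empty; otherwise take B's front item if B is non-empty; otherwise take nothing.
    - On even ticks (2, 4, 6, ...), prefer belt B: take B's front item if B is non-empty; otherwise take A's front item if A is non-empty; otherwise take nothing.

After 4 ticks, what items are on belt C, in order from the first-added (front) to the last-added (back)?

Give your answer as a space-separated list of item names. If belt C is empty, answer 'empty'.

Answer: hinge wedge plank valve

Derivation:
Tick 1: prefer A, take hinge from A; A=[plank] B=[wedge,valve,mesh,lathe,joint] C=[hinge]
Tick 2: prefer B, take wedge from B; A=[plank] B=[valve,mesh,lathe,joint] C=[hinge,wedge]
Tick 3: prefer A, take plank from A; A=[-] B=[valve,mesh,lathe,joint] C=[hinge,wedge,plank]
Tick 4: prefer B, take valve from B; A=[-] B=[mesh,lathe,joint] C=[hinge,wedge,plank,valve]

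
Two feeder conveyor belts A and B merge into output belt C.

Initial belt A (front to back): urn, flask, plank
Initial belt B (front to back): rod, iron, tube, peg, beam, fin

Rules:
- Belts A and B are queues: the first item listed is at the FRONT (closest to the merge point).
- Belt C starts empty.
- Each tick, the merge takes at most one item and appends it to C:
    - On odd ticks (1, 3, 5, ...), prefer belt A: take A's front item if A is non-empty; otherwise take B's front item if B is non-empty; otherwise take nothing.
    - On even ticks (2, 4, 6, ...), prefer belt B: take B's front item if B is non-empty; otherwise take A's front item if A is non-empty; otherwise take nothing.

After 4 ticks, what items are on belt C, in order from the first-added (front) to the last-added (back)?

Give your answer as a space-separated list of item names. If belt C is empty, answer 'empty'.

Answer: urn rod flask iron

Derivation:
Tick 1: prefer A, take urn from A; A=[flask,plank] B=[rod,iron,tube,peg,beam,fin] C=[urn]
Tick 2: prefer B, take rod from B; A=[flask,plank] B=[iron,tube,peg,beam,fin] C=[urn,rod]
Tick 3: prefer A, take flask from A; A=[plank] B=[iron,tube,peg,beam,fin] C=[urn,rod,flask]
Tick 4: prefer B, take iron from B; A=[plank] B=[tube,peg,beam,fin] C=[urn,rod,flask,iron]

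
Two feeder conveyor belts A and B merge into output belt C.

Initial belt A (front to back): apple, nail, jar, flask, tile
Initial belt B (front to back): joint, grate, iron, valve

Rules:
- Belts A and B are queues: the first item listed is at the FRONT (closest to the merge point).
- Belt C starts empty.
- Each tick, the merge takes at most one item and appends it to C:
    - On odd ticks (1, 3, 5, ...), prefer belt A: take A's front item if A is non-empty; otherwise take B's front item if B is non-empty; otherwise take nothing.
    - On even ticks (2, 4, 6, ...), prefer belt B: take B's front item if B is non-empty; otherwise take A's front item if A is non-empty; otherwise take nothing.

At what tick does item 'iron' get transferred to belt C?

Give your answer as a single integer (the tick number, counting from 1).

Tick 1: prefer A, take apple from A; A=[nail,jar,flask,tile] B=[joint,grate,iron,valve] C=[apple]
Tick 2: prefer B, take joint from B; A=[nail,jar,flask,tile] B=[grate,iron,valve] C=[apple,joint]
Tick 3: prefer A, take nail from A; A=[jar,flask,tile] B=[grate,iron,valve] C=[apple,joint,nail]
Tick 4: prefer B, take grate from B; A=[jar,flask,tile] B=[iron,valve] C=[apple,joint,nail,grate]
Tick 5: prefer A, take jar from A; A=[flask,tile] B=[iron,valve] C=[apple,joint,nail,grate,jar]
Tick 6: prefer B, take iron from B; A=[flask,tile] B=[valve] C=[apple,joint,nail,grate,jar,iron]

Answer: 6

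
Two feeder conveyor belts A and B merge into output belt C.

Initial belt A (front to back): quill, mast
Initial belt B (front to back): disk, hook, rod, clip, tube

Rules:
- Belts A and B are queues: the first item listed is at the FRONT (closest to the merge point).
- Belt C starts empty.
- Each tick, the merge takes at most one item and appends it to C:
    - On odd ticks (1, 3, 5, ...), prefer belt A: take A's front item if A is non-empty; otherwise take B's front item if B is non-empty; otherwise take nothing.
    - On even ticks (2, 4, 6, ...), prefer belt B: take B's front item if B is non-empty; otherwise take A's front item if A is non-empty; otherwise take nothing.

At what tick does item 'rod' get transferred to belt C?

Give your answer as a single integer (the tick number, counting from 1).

Tick 1: prefer A, take quill from A; A=[mast] B=[disk,hook,rod,clip,tube] C=[quill]
Tick 2: prefer B, take disk from B; A=[mast] B=[hook,rod,clip,tube] C=[quill,disk]
Tick 3: prefer A, take mast from A; A=[-] B=[hook,rod,clip,tube] C=[quill,disk,mast]
Tick 4: prefer B, take hook from B; A=[-] B=[rod,clip,tube] C=[quill,disk,mast,hook]
Tick 5: prefer A, take rod from B; A=[-] B=[clip,tube] C=[quill,disk,mast,hook,rod]

Answer: 5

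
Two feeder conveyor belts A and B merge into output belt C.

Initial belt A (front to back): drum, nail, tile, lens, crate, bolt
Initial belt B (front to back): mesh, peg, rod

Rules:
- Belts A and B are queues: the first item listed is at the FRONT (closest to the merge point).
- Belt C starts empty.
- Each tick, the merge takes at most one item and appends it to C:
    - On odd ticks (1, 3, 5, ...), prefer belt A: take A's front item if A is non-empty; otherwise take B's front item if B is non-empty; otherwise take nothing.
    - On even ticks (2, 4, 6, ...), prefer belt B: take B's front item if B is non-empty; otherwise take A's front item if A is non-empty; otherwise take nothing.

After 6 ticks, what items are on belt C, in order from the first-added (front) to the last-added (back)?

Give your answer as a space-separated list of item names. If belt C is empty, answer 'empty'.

Answer: drum mesh nail peg tile rod

Derivation:
Tick 1: prefer A, take drum from A; A=[nail,tile,lens,crate,bolt] B=[mesh,peg,rod] C=[drum]
Tick 2: prefer B, take mesh from B; A=[nail,tile,lens,crate,bolt] B=[peg,rod] C=[drum,mesh]
Tick 3: prefer A, take nail from A; A=[tile,lens,crate,bolt] B=[peg,rod] C=[drum,mesh,nail]
Tick 4: prefer B, take peg from B; A=[tile,lens,crate,bolt] B=[rod] C=[drum,mesh,nail,peg]
Tick 5: prefer A, take tile from A; A=[lens,crate,bolt] B=[rod] C=[drum,mesh,nail,peg,tile]
Tick 6: prefer B, take rod from B; A=[lens,crate,bolt] B=[-] C=[drum,mesh,nail,peg,tile,rod]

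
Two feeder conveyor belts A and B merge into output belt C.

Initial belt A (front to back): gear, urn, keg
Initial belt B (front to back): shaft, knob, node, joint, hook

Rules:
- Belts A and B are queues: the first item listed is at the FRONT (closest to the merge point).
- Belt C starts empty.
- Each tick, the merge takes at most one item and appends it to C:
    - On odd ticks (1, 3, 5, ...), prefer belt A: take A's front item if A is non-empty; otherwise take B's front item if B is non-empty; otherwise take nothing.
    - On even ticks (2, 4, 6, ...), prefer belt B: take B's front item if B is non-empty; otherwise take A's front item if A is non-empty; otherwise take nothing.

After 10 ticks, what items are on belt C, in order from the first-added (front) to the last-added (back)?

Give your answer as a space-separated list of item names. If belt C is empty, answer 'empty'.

Answer: gear shaft urn knob keg node joint hook

Derivation:
Tick 1: prefer A, take gear from A; A=[urn,keg] B=[shaft,knob,node,joint,hook] C=[gear]
Tick 2: prefer B, take shaft from B; A=[urn,keg] B=[knob,node,joint,hook] C=[gear,shaft]
Tick 3: prefer A, take urn from A; A=[keg] B=[knob,node,joint,hook] C=[gear,shaft,urn]
Tick 4: prefer B, take knob from B; A=[keg] B=[node,joint,hook] C=[gear,shaft,urn,knob]
Tick 5: prefer A, take keg from A; A=[-] B=[node,joint,hook] C=[gear,shaft,urn,knob,keg]
Tick 6: prefer B, take node from B; A=[-] B=[joint,hook] C=[gear,shaft,urn,knob,keg,node]
Tick 7: prefer A, take joint from B; A=[-] B=[hook] C=[gear,shaft,urn,knob,keg,node,joint]
Tick 8: prefer B, take hook from B; A=[-] B=[-] C=[gear,shaft,urn,knob,keg,node,joint,hook]
Tick 9: prefer A, both empty, nothing taken; A=[-] B=[-] C=[gear,shaft,urn,knob,keg,node,joint,hook]
Tick 10: prefer B, both empty, nothing taken; A=[-] B=[-] C=[gear,shaft,urn,knob,keg,node,joint,hook]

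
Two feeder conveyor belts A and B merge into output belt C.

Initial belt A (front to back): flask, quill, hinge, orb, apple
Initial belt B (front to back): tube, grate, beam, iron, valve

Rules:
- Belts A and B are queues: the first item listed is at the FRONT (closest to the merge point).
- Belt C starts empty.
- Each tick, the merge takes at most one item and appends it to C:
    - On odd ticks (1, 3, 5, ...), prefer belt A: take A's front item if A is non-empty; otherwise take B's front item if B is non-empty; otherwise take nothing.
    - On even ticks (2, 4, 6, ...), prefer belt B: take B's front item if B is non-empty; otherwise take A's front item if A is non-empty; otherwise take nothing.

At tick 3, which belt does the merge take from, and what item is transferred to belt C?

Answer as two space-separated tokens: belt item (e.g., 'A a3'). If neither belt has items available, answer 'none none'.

Tick 1: prefer A, take flask from A; A=[quill,hinge,orb,apple] B=[tube,grate,beam,iron,valve] C=[flask]
Tick 2: prefer B, take tube from B; A=[quill,hinge,orb,apple] B=[grate,beam,iron,valve] C=[flask,tube]
Tick 3: prefer A, take quill from A; A=[hinge,orb,apple] B=[grate,beam,iron,valve] C=[flask,tube,quill]

Answer: A quill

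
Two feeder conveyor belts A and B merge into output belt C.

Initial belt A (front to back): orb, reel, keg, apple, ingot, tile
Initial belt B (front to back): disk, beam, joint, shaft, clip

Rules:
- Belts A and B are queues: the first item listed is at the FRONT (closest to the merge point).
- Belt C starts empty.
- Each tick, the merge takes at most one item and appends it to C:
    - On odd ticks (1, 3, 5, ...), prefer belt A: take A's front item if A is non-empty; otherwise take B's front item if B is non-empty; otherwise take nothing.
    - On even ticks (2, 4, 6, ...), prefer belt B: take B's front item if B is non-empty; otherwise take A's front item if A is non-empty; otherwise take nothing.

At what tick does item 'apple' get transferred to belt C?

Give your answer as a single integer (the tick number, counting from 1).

Answer: 7

Derivation:
Tick 1: prefer A, take orb from A; A=[reel,keg,apple,ingot,tile] B=[disk,beam,joint,shaft,clip] C=[orb]
Tick 2: prefer B, take disk from B; A=[reel,keg,apple,ingot,tile] B=[beam,joint,shaft,clip] C=[orb,disk]
Tick 3: prefer A, take reel from A; A=[keg,apple,ingot,tile] B=[beam,joint,shaft,clip] C=[orb,disk,reel]
Tick 4: prefer B, take beam from B; A=[keg,apple,ingot,tile] B=[joint,shaft,clip] C=[orb,disk,reel,beam]
Tick 5: prefer A, take keg from A; A=[apple,ingot,tile] B=[joint,shaft,clip] C=[orb,disk,reel,beam,keg]
Tick 6: prefer B, take joint from B; A=[apple,ingot,tile] B=[shaft,clip] C=[orb,disk,reel,beam,keg,joint]
Tick 7: prefer A, take apple from A; A=[ingot,tile] B=[shaft,clip] C=[orb,disk,reel,beam,keg,joint,apple]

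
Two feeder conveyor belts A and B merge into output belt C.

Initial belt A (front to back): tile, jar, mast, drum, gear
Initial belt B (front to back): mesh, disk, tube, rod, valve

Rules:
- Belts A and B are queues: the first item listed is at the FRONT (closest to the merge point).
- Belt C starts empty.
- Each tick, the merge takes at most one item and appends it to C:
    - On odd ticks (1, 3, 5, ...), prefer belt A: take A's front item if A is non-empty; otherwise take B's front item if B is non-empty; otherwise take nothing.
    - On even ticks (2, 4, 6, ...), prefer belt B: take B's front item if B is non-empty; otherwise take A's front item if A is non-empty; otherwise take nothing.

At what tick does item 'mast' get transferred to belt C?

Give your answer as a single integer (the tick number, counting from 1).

Tick 1: prefer A, take tile from A; A=[jar,mast,drum,gear] B=[mesh,disk,tube,rod,valve] C=[tile]
Tick 2: prefer B, take mesh from B; A=[jar,mast,drum,gear] B=[disk,tube,rod,valve] C=[tile,mesh]
Tick 3: prefer A, take jar from A; A=[mast,drum,gear] B=[disk,tube,rod,valve] C=[tile,mesh,jar]
Tick 4: prefer B, take disk from B; A=[mast,drum,gear] B=[tube,rod,valve] C=[tile,mesh,jar,disk]
Tick 5: prefer A, take mast from A; A=[drum,gear] B=[tube,rod,valve] C=[tile,mesh,jar,disk,mast]

Answer: 5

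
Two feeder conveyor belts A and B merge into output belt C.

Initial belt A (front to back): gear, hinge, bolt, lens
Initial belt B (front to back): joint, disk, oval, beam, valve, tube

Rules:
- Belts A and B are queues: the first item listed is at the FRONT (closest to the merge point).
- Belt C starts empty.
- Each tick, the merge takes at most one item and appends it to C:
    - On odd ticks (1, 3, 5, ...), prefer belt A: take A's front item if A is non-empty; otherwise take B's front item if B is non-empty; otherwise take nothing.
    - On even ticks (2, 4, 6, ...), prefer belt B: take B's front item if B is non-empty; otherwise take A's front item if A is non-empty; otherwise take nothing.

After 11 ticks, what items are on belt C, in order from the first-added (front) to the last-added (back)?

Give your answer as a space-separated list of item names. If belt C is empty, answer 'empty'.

Tick 1: prefer A, take gear from A; A=[hinge,bolt,lens] B=[joint,disk,oval,beam,valve,tube] C=[gear]
Tick 2: prefer B, take joint from B; A=[hinge,bolt,lens] B=[disk,oval,beam,valve,tube] C=[gear,joint]
Tick 3: prefer A, take hinge from A; A=[bolt,lens] B=[disk,oval,beam,valve,tube] C=[gear,joint,hinge]
Tick 4: prefer B, take disk from B; A=[bolt,lens] B=[oval,beam,valve,tube] C=[gear,joint,hinge,disk]
Tick 5: prefer A, take bolt from A; A=[lens] B=[oval,beam,valve,tube] C=[gear,joint,hinge,disk,bolt]
Tick 6: prefer B, take oval from B; A=[lens] B=[beam,valve,tube] C=[gear,joint,hinge,disk,bolt,oval]
Tick 7: prefer A, take lens from A; A=[-] B=[beam,valve,tube] C=[gear,joint,hinge,disk,bolt,oval,lens]
Tick 8: prefer B, take beam from B; A=[-] B=[valve,tube] C=[gear,joint,hinge,disk,bolt,oval,lens,beam]
Tick 9: prefer A, take valve from B; A=[-] B=[tube] C=[gear,joint,hinge,disk,bolt,oval,lens,beam,valve]
Tick 10: prefer B, take tube from B; A=[-] B=[-] C=[gear,joint,hinge,disk,bolt,oval,lens,beam,valve,tube]
Tick 11: prefer A, both empty, nothing taken; A=[-] B=[-] C=[gear,joint,hinge,disk,bolt,oval,lens,beam,valve,tube]

Answer: gear joint hinge disk bolt oval lens beam valve tube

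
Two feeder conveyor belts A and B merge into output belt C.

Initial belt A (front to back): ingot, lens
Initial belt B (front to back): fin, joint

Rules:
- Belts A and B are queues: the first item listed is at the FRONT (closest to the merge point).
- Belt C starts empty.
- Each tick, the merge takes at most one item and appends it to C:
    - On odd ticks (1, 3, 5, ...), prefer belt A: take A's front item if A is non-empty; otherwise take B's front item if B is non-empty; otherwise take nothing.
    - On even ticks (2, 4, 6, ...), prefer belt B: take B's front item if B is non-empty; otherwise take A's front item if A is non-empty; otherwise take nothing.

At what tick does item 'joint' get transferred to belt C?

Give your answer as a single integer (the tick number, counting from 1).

Tick 1: prefer A, take ingot from A; A=[lens] B=[fin,joint] C=[ingot]
Tick 2: prefer B, take fin from B; A=[lens] B=[joint] C=[ingot,fin]
Tick 3: prefer A, take lens from A; A=[-] B=[joint] C=[ingot,fin,lens]
Tick 4: prefer B, take joint from B; A=[-] B=[-] C=[ingot,fin,lens,joint]

Answer: 4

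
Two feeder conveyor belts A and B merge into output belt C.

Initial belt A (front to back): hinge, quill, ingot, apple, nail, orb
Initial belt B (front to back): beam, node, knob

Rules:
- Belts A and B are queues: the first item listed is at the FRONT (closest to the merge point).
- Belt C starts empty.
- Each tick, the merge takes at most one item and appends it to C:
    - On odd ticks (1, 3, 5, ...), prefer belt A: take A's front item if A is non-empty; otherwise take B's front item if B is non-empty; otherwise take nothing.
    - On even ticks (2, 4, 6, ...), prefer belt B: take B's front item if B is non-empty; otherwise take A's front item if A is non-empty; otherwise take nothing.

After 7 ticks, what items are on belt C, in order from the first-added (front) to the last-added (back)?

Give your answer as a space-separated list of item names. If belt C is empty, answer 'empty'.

Answer: hinge beam quill node ingot knob apple

Derivation:
Tick 1: prefer A, take hinge from A; A=[quill,ingot,apple,nail,orb] B=[beam,node,knob] C=[hinge]
Tick 2: prefer B, take beam from B; A=[quill,ingot,apple,nail,orb] B=[node,knob] C=[hinge,beam]
Tick 3: prefer A, take quill from A; A=[ingot,apple,nail,orb] B=[node,knob] C=[hinge,beam,quill]
Tick 4: prefer B, take node from B; A=[ingot,apple,nail,orb] B=[knob] C=[hinge,beam,quill,node]
Tick 5: prefer A, take ingot from A; A=[apple,nail,orb] B=[knob] C=[hinge,beam,quill,node,ingot]
Tick 6: prefer B, take knob from B; A=[apple,nail,orb] B=[-] C=[hinge,beam,quill,node,ingot,knob]
Tick 7: prefer A, take apple from A; A=[nail,orb] B=[-] C=[hinge,beam,quill,node,ingot,knob,apple]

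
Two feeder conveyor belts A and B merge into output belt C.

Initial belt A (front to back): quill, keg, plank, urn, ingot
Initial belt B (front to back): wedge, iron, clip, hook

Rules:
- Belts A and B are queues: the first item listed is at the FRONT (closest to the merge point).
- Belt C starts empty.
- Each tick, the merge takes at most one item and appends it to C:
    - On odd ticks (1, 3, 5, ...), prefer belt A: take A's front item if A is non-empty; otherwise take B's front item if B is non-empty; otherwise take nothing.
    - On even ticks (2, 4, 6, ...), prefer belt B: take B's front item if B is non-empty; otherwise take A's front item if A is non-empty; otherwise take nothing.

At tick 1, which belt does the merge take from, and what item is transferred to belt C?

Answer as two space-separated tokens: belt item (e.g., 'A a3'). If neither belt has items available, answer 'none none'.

Answer: A quill

Derivation:
Tick 1: prefer A, take quill from A; A=[keg,plank,urn,ingot] B=[wedge,iron,clip,hook] C=[quill]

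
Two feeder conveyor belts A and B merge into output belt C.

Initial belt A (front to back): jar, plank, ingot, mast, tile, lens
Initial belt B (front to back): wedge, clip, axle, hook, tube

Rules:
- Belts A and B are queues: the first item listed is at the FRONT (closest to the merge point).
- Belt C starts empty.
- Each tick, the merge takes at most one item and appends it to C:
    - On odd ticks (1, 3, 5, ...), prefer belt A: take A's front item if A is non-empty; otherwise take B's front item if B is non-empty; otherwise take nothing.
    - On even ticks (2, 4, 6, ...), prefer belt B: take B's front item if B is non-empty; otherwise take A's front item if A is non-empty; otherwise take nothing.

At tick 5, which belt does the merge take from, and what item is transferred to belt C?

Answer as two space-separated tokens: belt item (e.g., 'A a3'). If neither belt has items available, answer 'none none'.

Answer: A ingot

Derivation:
Tick 1: prefer A, take jar from A; A=[plank,ingot,mast,tile,lens] B=[wedge,clip,axle,hook,tube] C=[jar]
Tick 2: prefer B, take wedge from B; A=[plank,ingot,mast,tile,lens] B=[clip,axle,hook,tube] C=[jar,wedge]
Tick 3: prefer A, take plank from A; A=[ingot,mast,tile,lens] B=[clip,axle,hook,tube] C=[jar,wedge,plank]
Tick 4: prefer B, take clip from B; A=[ingot,mast,tile,lens] B=[axle,hook,tube] C=[jar,wedge,plank,clip]
Tick 5: prefer A, take ingot from A; A=[mast,tile,lens] B=[axle,hook,tube] C=[jar,wedge,plank,clip,ingot]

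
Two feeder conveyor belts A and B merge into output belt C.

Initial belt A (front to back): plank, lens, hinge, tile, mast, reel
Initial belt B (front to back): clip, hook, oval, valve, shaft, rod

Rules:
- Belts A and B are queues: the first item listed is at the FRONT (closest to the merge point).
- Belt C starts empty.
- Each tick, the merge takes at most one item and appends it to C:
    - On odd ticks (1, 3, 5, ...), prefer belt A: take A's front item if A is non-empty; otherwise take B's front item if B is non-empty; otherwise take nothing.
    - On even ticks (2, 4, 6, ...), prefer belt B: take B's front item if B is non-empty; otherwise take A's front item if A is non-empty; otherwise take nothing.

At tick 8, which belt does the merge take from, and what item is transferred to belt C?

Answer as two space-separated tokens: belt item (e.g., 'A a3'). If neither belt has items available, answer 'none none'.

Tick 1: prefer A, take plank from A; A=[lens,hinge,tile,mast,reel] B=[clip,hook,oval,valve,shaft,rod] C=[plank]
Tick 2: prefer B, take clip from B; A=[lens,hinge,tile,mast,reel] B=[hook,oval,valve,shaft,rod] C=[plank,clip]
Tick 3: prefer A, take lens from A; A=[hinge,tile,mast,reel] B=[hook,oval,valve,shaft,rod] C=[plank,clip,lens]
Tick 4: prefer B, take hook from B; A=[hinge,tile,mast,reel] B=[oval,valve,shaft,rod] C=[plank,clip,lens,hook]
Tick 5: prefer A, take hinge from A; A=[tile,mast,reel] B=[oval,valve,shaft,rod] C=[plank,clip,lens,hook,hinge]
Tick 6: prefer B, take oval from B; A=[tile,mast,reel] B=[valve,shaft,rod] C=[plank,clip,lens,hook,hinge,oval]
Tick 7: prefer A, take tile from A; A=[mast,reel] B=[valve,shaft,rod] C=[plank,clip,lens,hook,hinge,oval,tile]
Tick 8: prefer B, take valve from B; A=[mast,reel] B=[shaft,rod] C=[plank,clip,lens,hook,hinge,oval,tile,valve]

Answer: B valve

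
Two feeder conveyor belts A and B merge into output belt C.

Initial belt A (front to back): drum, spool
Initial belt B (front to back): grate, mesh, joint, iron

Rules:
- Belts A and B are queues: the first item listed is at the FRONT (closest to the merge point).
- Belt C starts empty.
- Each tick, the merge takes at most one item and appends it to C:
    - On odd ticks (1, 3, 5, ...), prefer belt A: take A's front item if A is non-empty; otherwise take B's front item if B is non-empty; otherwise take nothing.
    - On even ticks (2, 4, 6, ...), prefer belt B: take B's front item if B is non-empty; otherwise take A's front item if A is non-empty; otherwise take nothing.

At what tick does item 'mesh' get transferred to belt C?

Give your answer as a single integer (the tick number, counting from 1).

Answer: 4

Derivation:
Tick 1: prefer A, take drum from A; A=[spool] B=[grate,mesh,joint,iron] C=[drum]
Tick 2: prefer B, take grate from B; A=[spool] B=[mesh,joint,iron] C=[drum,grate]
Tick 3: prefer A, take spool from A; A=[-] B=[mesh,joint,iron] C=[drum,grate,spool]
Tick 4: prefer B, take mesh from B; A=[-] B=[joint,iron] C=[drum,grate,spool,mesh]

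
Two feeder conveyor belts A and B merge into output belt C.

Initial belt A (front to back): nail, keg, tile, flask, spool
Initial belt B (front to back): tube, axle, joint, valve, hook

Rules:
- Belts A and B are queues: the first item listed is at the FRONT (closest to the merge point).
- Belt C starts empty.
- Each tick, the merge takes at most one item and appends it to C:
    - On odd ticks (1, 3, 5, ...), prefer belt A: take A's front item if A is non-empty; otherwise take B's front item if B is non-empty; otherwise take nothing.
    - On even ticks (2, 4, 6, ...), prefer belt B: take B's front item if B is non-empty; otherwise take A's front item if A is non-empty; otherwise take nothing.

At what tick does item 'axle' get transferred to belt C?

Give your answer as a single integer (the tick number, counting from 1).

Answer: 4

Derivation:
Tick 1: prefer A, take nail from A; A=[keg,tile,flask,spool] B=[tube,axle,joint,valve,hook] C=[nail]
Tick 2: prefer B, take tube from B; A=[keg,tile,flask,spool] B=[axle,joint,valve,hook] C=[nail,tube]
Tick 3: prefer A, take keg from A; A=[tile,flask,spool] B=[axle,joint,valve,hook] C=[nail,tube,keg]
Tick 4: prefer B, take axle from B; A=[tile,flask,spool] B=[joint,valve,hook] C=[nail,tube,keg,axle]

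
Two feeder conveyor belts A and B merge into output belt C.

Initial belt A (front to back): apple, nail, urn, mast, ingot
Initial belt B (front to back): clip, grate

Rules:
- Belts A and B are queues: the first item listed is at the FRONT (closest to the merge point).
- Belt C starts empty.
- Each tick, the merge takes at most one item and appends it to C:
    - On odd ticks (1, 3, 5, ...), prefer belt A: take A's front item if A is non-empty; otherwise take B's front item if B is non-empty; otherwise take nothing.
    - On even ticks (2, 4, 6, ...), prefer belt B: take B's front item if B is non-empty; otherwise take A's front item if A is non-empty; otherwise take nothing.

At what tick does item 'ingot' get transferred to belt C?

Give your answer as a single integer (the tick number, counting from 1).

Answer: 7

Derivation:
Tick 1: prefer A, take apple from A; A=[nail,urn,mast,ingot] B=[clip,grate] C=[apple]
Tick 2: prefer B, take clip from B; A=[nail,urn,mast,ingot] B=[grate] C=[apple,clip]
Tick 3: prefer A, take nail from A; A=[urn,mast,ingot] B=[grate] C=[apple,clip,nail]
Tick 4: prefer B, take grate from B; A=[urn,mast,ingot] B=[-] C=[apple,clip,nail,grate]
Tick 5: prefer A, take urn from A; A=[mast,ingot] B=[-] C=[apple,clip,nail,grate,urn]
Tick 6: prefer B, take mast from A; A=[ingot] B=[-] C=[apple,clip,nail,grate,urn,mast]
Tick 7: prefer A, take ingot from A; A=[-] B=[-] C=[apple,clip,nail,grate,urn,mast,ingot]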